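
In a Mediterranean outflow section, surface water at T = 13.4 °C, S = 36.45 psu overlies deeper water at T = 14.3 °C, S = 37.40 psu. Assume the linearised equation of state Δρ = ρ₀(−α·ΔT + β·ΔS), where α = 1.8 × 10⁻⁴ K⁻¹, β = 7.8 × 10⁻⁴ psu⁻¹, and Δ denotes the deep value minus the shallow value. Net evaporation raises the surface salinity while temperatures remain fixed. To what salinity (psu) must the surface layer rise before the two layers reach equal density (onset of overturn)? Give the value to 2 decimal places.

37.19 psu

Neutral buoyancy requires −α(T_deep − T_surf) + β(S_deep − S_surf′) = 0.
S_surf′ = S_deep − (α/β)·ΔT = 37.40 − (1.8 × 10⁻⁴/7.8 × 10⁻⁴)·(+0.9) = 37.1923 psu.
Increase required: 37.1923 − 36.45 = 0.7423 psu.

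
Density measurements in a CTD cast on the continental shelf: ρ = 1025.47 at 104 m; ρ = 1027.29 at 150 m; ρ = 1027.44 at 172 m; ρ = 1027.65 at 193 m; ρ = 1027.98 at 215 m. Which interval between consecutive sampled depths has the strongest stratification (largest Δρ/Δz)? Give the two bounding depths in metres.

104–150 m

Compute the density gradient over each adjacent pair:
  104–150 m: Δρ/Δz = 1.82/46 = 0.040 kg m⁻⁴
  150–172 m: Δρ/Δz = 0.15/22 = 6.8 × 10⁻³ kg m⁻⁴
  172–193 m: Δρ/Δz = 0.21/21 = 0.010 kg m⁻⁴
  193–215 m: Δρ/Δz = 0.33/22 = 0.015 kg m⁻⁴
The largest gradient is in the 104–150 m interval — the pycnocline.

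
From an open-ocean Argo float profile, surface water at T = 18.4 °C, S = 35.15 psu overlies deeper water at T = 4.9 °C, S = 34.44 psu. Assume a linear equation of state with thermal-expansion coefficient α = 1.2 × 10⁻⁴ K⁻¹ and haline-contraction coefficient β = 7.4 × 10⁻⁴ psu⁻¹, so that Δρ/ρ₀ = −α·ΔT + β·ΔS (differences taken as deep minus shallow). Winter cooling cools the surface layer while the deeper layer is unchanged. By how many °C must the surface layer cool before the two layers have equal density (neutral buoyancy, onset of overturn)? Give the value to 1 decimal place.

Neutral buoyancy requires Δρ = 0, i.e. −α(T_deep − T_surf′) + β(S_deep − S_surf) = 0.
T_surf′ = T_deep − (β/α)·ΔS = 4.9 − (7.4 × 10⁻⁴/1.2 × 10⁻⁴)·(-0.71) = 9.278 °C.
Cooling required: 18.4 − (9.278) = 9.122 °C.

9.1 °C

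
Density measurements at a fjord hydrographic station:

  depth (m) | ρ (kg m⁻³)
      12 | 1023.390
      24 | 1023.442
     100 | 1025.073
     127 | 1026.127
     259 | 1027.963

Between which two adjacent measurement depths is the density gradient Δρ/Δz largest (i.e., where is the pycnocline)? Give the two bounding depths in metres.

100–127 m

Compute the density gradient over each adjacent pair:
  12–24 m: Δρ/Δz = 0.052/12 = 4.3 × 10⁻³ kg m⁻⁴
  24–100 m: Δρ/Δz = 1.631/76 = 0.021 kg m⁻⁴
  100–127 m: Δρ/Δz = 1.054/27 = 0.039 kg m⁻⁴
  127–259 m: Δρ/Δz = 1.836/132 = 0.014 kg m⁻⁴
The largest gradient is in the 100–127 m interval — the pycnocline.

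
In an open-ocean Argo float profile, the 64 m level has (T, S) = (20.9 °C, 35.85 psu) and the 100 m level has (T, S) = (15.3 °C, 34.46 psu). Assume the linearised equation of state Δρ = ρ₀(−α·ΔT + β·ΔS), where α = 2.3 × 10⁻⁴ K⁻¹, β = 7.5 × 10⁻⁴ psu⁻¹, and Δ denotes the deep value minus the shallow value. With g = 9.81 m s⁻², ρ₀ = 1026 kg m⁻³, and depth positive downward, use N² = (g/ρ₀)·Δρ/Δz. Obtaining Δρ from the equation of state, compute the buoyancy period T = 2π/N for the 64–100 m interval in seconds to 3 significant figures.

768 s

ΔT = -5.6 K, ΔS = -1.39 psu (deep − shallow).
Δρ/ρ₀ = −αΔT + βΔS = 1.288 × 10⁻³ − 1.0425 × 10⁻³ = 2.455 × 10⁻⁴, so Δρ ≈ 0.2519 kg m⁻³.
N² = (g/ρ₀)·Δρ/Δz = g·(Δρ/ρ₀)/Δz = 9.81 × 2.455 × 10⁻⁴ / 36 = 6.6899 × 10⁻⁵ s⁻².
N = √(6.6899 × 10⁻⁵) = 8.1792 × 10⁻³ rad s⁻¹ → T = 2π/N = 768.19 s ≈ 768 s.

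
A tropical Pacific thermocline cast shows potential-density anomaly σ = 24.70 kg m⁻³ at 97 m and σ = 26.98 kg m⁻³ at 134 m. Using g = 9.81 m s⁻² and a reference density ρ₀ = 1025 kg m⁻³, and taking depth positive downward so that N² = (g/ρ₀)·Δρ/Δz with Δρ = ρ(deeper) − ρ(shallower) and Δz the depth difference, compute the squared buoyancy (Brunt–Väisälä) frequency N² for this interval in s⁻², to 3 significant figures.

5.90 × 10⁻⁴ s⁻²

Δρ = 1026.98 − 1024.70 = 2.28 kg m⁻³ over Δz = 134 − 97 = 37 m.
N² = (9.81/1025) × (2.28/37) = 5.8976 × 10⁻⁴ s⁻² ≈ 5.90 × 10⁻⁴ s⁻².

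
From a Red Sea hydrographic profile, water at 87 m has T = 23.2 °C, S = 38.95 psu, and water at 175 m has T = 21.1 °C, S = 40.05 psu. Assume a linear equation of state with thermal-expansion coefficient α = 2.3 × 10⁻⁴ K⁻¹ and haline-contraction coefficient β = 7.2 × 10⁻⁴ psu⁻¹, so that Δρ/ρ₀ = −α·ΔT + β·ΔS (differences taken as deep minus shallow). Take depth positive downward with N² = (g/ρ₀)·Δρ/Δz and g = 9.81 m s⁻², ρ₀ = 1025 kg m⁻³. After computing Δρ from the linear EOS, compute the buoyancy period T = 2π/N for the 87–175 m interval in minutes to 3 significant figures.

ΔT = -2.1 K, ΔS = +1.10 psu (deep − shallow).
Δρ/ρ₀ = −αΔT + βΔS = 4.83 × 10⁻⁴ + 7.92 × 10⁻⁴ = 1.275 × 10⁻³, so Δρ ≈ 1.307 kg m⁻³.
N² = (g/ρ₀)·Δρ/Δz = g·(Δρ/ρ₀)/Δz = 9.81 × 1.275 × 10⁻³ / 88 = 1.4213 × 10⁻⁴ s⁻².
N = √(1.4213 × 10⁻⁴) = 0.011922 rad s⁻¹ → T = 2π/N = 527.02 s = 8.7837 min ≈ 8.78 min.

8.78 min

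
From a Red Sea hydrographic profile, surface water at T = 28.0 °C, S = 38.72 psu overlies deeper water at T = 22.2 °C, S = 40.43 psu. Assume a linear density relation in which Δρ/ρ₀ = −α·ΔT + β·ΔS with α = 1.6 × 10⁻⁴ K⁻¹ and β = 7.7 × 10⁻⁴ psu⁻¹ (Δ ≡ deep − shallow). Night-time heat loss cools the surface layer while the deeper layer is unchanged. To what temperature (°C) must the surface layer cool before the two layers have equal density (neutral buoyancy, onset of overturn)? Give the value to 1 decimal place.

Neutral buoyancy requires Δρ = 0, i.e. −α(T_deep − T_surf′) + β(S_deep − S_surf) = 0.
T_surf′ = T_deep − (β/α)·ΔS = 22.2 − (7.7 × 10⁻⁴/1.6 × 10⁻⁴)·(+1.71) = 13.971 °C.
Cooling required: 28.0 − (13.971) = 14.029 °C.

14.0 °C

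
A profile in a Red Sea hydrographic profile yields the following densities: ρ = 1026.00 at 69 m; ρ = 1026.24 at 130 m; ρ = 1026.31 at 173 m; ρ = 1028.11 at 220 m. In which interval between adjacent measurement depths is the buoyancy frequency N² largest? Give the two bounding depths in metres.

173–220 m

Compute the density gradient over each adjacent pair:
  69–130 m: Δρ/Δz = 0.24/61 = 3.9 × 10⁻³ kg m⁻⁴
  130–173 m: Δρ/Δz = 0.07/43 = 1.6 × 10⁻³ kg m⁻⁴
  173–220 m: Δρ/Δz = 1.80/47 = 0.038 kg m⁻⁴
The largest gradient is in the 173–220 m interval — the pycnocline.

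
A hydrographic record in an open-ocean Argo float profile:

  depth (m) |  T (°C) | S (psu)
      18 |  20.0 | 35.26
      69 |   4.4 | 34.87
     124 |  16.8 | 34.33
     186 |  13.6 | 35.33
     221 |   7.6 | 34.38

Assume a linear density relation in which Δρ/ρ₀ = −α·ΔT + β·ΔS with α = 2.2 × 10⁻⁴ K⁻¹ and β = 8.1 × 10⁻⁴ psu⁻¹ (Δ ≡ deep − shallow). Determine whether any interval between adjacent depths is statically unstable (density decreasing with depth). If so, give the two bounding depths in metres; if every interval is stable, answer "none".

69–124 m

Evaluate Δρ/ρ₀ = −αΔT + βΔS across each adjacent pair:
  18–69 m: −αΔT+βΔS = −(2.2 × 10⁻⁴)(-15.6)+(8.1 × 10⁻⁴)(-0.39) = 3.1 × 10⁻³ → stable
  69–124 m: −αΔT+βΔS = −(2.2 × 10⁻⁴)(+12.4)+(8.1 × 10⁻⁴)(-0.54) = -3.2 × 10⁻³ → UNSTABLE
  124–186 m: −αΔT+βΔS = −(2.2 × 10⁻⁴)(-3.2)+(8.1 × 10⁻⁴)(+1.00) = 1.5 × 10⁻³ → stable
  186–221 m: −αΔT+βΔS = −(2.2 × 10⁻⁴)(-6.0)+(8.1 × 10⁻⁴)(-0.95) = 5.5 × 10⁻⁴ → stable
The 69–124 m interval has Δρ < 0: lighter water underlies denser water.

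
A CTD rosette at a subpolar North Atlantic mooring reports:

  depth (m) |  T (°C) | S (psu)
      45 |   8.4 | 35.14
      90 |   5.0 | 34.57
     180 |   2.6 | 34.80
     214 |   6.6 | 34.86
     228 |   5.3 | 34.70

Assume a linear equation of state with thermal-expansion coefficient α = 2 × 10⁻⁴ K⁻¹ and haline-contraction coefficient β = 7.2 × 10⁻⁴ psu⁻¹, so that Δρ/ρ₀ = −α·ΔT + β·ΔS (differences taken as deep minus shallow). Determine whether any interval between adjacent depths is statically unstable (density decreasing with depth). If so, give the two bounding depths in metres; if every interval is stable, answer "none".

Evaluate Δρ/ρ₀ = −αΔT + βΔS across each adjacent pair:
  45–90 m: −αΔT+βΔS = −(2 × 10⁻⁴)(-3.4)+(7.2 × 10⁻⁴)(-0.57) = 2.7 × 10⁻⁴ → stable
  90–180 m: −αΔT+βΔS = −(2 × 10⁻⁴)(-2.4)+(7.2 × 10⁻⁴)(+0.23) = 6.5 × 10⁻⁴ → stable
  180–214 m: −αΔT+βΔS = −(2 × 10⁻⁴)(+4.0)+(7.2 × 10⁻⁴)(+0.06) = -7.6 × 10⁻⁴ → UNSTABLE
  214–228 m: −αΔT+βΔS = −(2 × 10⁻⁴)(-1.3)+(7.2 × 10⁻⁴)(-0.16) = 1.4 × 10⁻⁴ → stable
The 180–214 m interval has Δρ < 0: lighter water underlies denser water.

180–214 m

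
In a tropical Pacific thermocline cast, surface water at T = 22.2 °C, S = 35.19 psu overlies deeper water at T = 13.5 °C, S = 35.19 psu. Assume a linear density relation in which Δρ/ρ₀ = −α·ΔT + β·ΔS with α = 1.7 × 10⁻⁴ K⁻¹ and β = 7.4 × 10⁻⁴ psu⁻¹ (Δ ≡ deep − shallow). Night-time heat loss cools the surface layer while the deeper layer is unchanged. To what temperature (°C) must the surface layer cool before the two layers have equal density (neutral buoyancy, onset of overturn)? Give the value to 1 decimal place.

Neutral buoyancy requires Δρ = 0, i.e. −α(T_deep − T_surf′) + β(S_deep − S_surf) = 0.
T_surf′ = T_deep − (β/α)·ΔS = 13.5 − (7.4 × 10⁻⁴/1.7 × 10⁻⁴)·(+0.00) = 13.500 °C.
Cooling required: 22.2 − (13.500) = 8.700 °C.

13.5 °C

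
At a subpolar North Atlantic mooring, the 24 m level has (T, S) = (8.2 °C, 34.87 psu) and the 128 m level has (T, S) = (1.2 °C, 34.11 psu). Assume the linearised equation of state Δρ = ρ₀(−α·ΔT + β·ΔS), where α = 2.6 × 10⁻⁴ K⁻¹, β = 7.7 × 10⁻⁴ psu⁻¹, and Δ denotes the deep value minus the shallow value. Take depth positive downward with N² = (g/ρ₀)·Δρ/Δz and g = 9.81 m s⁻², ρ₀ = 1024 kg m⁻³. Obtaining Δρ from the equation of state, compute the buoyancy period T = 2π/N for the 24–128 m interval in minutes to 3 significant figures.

ΔT = -7.0 K, ΔS = -0.76 psu (deep − shallow).
Δρ/ρ₀ = −αΔT + βΔS = 1.82 × 10⁻³ − 5.852 × 10⁻⁴ = 1.2348 × 10⁻³, so Δρ ≈ 1.264 kg m⁻³.
N² = (g/ρ₀)·Δρ/Δz = g·(Δρ/ρ₀)/Δz = 9.81 × 1.2348 × 10⁻³ / 104 = 1.1647 × 10⁻⁴ s⁻².
N = √(1.1647 × 10⁻⁴) = 0.010792 rad s⁻¹ → T = 2π/N = 582.21 s = 9.7035 min ≈ 9.70 min.

9.70 min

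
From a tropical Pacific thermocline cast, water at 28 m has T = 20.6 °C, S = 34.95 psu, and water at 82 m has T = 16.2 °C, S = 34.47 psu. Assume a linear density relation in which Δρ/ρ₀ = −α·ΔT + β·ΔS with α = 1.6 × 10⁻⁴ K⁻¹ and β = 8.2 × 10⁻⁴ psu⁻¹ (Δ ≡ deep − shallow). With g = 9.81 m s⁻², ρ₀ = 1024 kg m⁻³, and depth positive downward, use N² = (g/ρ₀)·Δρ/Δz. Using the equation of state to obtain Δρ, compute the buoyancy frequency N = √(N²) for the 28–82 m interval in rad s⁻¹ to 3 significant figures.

7.51 × 10⁻³ rad s⁻¹

ΔT = -4.4 K, ΔS = -0.48 psu (deep − shallow).
Δρ/ρ₀ = −αΔT + βΔS = 7.04 × 10⁻⁴ − 3.936 × 10⁻⁴ = 3.104 × 10⁻⁴, so Δρ ≈ 0.3178 kg m⁻³.
N² = (g/ρ₀)·Δρ/Δz = g·(Δρ/ρ₀)/Δz = 9.81 × 3.104 × 10⁻⁴ / 54 = 5.6389 × 10⁻⁵ s⁻².
N = √(5.6389 × 10⁻⁵) = 7.5093 × 10⁻³ rad s⁻¹ ≈ 7.51 × 10⁻³ rad s⁻¹.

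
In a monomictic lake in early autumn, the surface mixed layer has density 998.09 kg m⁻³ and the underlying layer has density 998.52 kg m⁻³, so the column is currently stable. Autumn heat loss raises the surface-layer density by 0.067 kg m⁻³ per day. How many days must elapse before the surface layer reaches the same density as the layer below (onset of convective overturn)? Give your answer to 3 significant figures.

6.42 days

Density deficit of the surface layer: 998.52 − 998.09 = 0.43 kg m⁻³.
Required change = 0.43 / 0.067 = 6.42 days.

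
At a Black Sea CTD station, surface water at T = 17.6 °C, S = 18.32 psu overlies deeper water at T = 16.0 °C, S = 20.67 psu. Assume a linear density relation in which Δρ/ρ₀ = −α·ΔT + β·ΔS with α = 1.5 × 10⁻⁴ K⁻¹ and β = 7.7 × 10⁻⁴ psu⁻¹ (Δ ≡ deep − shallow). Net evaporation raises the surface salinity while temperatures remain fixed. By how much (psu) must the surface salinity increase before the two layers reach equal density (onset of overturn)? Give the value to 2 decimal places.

Neutral buoyancy requires −α(T_deep − T_surf) + β(S_deep − S_surf′) = 0.
S_surf′ = S_deep − (α/β)·ΔT = 20.67 − (1.5 × 10⁻⁴/7.7 × 10⁻⁴)·(-1.6) = 20.9817 psu.
Increase required: 20.9817 − 18.32 = 2.6617 psu.

2.66 psu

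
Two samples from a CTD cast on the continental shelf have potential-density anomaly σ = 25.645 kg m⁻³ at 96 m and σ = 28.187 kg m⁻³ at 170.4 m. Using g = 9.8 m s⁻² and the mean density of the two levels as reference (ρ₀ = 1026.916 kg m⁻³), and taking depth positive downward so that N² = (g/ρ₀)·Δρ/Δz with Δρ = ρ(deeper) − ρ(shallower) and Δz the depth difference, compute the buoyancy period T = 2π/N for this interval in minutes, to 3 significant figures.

5.80 min

Δρ = 1028.187 − 1025.645 = 2.542 kg m⁻³ over Δz = 170.4 − 96 = 74.4 m.
N² = (9.8/1026.916) × (2.542/74.4) = 3.2606 × 10⁻⁴ s⁻².
N = √(3.2606 × 10⁻⁴) = 0.018057 rad s⁻¹, so T = 2π/N = 347.96 s = 5.7993 min ≈ 5.80 min.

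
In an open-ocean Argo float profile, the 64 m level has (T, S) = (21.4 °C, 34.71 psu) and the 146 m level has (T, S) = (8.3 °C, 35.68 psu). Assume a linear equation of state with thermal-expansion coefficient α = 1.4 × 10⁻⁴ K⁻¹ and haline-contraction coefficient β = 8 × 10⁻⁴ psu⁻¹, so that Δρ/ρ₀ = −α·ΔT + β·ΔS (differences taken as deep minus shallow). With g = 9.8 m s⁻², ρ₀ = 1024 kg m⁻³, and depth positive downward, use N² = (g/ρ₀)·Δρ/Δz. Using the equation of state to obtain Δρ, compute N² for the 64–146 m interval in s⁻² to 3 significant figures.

3.12 × 10⁻⁴ s⁻²

ΔT = -13.1 K, ΔS = +0.97 psu (deep − shallow).
Δρ/ρ₀ = −αΔT + βΔS = 1.834 × 10⁻³ + 7.76 × 10⁻⁴ = 2.61 × 10⁻³, so Δρ ≈ 2.673 kg m⁻³.
N² = (g/ρ₀)·Δρ/Δz = g·(Δρ/ρ₀)/Δz = 9.8 × 2.61 × 10⁻³ / 82 = 3.1193 × 10⁻⁴ s⁻² ≈ 3.12 × 10⁻⁴ s⁻².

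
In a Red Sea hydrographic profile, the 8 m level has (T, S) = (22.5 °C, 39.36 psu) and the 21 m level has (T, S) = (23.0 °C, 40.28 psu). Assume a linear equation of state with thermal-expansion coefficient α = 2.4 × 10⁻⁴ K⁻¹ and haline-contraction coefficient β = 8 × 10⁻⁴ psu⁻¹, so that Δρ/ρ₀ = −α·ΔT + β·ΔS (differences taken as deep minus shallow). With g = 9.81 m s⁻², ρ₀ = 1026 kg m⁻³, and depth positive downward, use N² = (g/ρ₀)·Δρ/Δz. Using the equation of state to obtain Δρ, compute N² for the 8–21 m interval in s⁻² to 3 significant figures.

4.65 × 10⁻⁴ s⁻²

ΔT = +0.5 K, ΔS = +0.92 psu (deep − shallow).
Δρ/ρ₀ = −αΔT + βΔS = -1.20 × 10⁻⁴ + 7.36 × 10⁻⁴ = 6.16 × 10⁻⁴, so Δρ ≈ 0.6320 kg m⁻³.
N² = (g/ρ₀)·Δρ/Δz = g·(Δρ/ρ₀)/Δz = 9.81 × 6.16 × 10⁻⁴ / 13 = 4.6484 × 10⁻⁴ s⁻² ≈ 4.65 × 10⁻⁴ s⁻².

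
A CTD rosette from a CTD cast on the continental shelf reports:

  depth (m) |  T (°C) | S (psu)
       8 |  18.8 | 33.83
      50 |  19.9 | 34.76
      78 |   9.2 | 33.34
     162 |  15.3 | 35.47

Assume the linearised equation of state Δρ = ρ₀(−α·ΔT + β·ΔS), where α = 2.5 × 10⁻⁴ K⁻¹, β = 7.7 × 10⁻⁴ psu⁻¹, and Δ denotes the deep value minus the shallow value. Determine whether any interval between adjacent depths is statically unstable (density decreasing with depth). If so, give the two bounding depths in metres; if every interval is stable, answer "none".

none

Evaluate Δρ/ρ₀ = −αΔT + βΔS across each adjacent pair:
  8–50 m: −αΔT+βΔS = −(2.5 × 10⁻⁴)(+1.1)+(7.7 × 10⁻⁴)(+0.93) = 4.4 × 10⁻⁴ → stable
  50–78 m: −αΔT+βΔS = −(2.5 × 10⁻⁴)(-10.7)+(7.7 × 10⁻⁴)(-1.42) = 1.6 × 10⁻³ → stable
  78–162 m: −αΔT+βΔS = −(2.5 × 10⁻⁴)(+6.1)+(7.7 × 10⁻⁴)(+2.13) = 1.2 × 10⁻⁴ → stable
Every interval has Δρ > 0: the column is stably stratified throughout.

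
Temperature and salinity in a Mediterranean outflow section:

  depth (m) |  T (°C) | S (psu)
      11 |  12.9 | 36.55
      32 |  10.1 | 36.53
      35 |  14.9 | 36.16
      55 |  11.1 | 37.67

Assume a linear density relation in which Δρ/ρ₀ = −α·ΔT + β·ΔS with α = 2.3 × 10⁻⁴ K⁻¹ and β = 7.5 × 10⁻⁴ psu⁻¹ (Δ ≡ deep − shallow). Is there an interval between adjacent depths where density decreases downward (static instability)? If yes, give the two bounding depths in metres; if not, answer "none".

Evaluate Δρ/ρ₀ = −αΔT + βΔS across each adjacent pair:
  11–32 m: −αΔT+βΔS = −(2.3 × 10⁻⁴)(-2.8)+(7.5 × 10⁻⁴)(-0.02) = 6.3 × 10⁻⁴ → stable
  32–35 m: −αΔT+βΔS = −(2.3 × 10⁻⁴)(+4.8)+(7.5 × 10⁻⁴)(-0.37) = -1.4 × 10⁻³ → UNSTABLE
  35–55 m: −αΔT+βΔS = −(2.3 × 10⁻⁴)(-3.8)+(7.5 × 10⁻⁴)(+1.51) = 2.0 × 10⁻³ → stable
The 32–35 m interval has Δρ < 0: lighter water underlies denser water.

32–35 m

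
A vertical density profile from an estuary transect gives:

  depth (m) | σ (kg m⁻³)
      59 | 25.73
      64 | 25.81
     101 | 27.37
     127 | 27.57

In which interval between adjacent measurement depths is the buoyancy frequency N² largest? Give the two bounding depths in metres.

64–101 m

Compute the density gradient over each adjacent pair:
  59–64 m: Δρ/Δz = 0.08/5 = 0.016 kg m⁻⁴
  64–101 m: Δρ/Δz = 1.56/37 = 0.042 kg m⁻⁴
  101–127 m: Δρ/Δz = 0.20/26 = 7.7 × 10⁻³ kg m⁻⁴
The largest gradient is in the 64–101 m interval — the pycnocline.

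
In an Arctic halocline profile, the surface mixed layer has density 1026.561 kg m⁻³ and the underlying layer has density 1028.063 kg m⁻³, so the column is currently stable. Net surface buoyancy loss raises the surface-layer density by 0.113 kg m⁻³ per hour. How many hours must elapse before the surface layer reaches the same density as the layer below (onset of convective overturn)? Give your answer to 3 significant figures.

Density deficit of the surface layer: 1028.063 − 1026.561 = 1.502 kg m⁻³.
Required change = 1.502 / 0.113 = 13.3 hours.

13.3 hours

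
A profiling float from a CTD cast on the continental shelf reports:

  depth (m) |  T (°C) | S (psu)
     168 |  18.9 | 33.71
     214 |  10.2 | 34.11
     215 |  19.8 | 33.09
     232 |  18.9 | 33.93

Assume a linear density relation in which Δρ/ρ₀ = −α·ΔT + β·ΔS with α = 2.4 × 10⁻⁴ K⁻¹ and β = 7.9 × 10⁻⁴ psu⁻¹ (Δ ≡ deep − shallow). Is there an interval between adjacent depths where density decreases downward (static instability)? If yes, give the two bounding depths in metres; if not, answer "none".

214–215 m

Evaluate Δρ/ρ₀ = −αΔT + βΔS across each adjacent pair:
  168–214 m: −αΔT+βΔS = −(2.4 × 10⁻⁴)(-8.7)+(7.9 × 10⁻⁴)(+0.40) = 2.4 × 10⁻³ → stable
  214–215 m: −αΔT+βΔS = −(2.4 × 10⁻⁴)(+9.6)+(7.9 × 10⁻⁴)(-1.02) = -3.1 × 10⁻³ → UNSTABLE
  215–232 m: −αΔT+βΔS = −(2.4 × 10⁻⁴)(-0.9)+(7.9 × 10⁻⁴)(+0.84) = 8.8 × 10⁻⁴ → stable
The 214–215 m interval has Δρ < 0: lighter water underlies denser water.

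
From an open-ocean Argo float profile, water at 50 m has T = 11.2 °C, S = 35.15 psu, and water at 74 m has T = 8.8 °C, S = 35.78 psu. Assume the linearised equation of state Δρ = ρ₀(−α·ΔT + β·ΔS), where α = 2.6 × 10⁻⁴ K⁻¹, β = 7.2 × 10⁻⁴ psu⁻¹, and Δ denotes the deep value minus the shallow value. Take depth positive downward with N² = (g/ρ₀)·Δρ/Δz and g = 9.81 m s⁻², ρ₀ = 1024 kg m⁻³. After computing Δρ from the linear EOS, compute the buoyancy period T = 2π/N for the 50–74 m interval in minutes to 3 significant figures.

4.99 min

ΔT = -2.4 K, ΔS = +0.63 psu (deep − shallow).
Δρ/ρ₀ = −αΔT + βΔS = 6.24 × 10⁻⁴ + 4.536 × 10⁻⁴ = 1.0776 × 10⁻³, so Δρ ≈ 1.103 kg m⁻³.
N² = (g/ρ₀)·Δρ/Δz = g·(Δρ/ρ₀)/Δz = 9.81 × 1.0776 × 10⁻³ / 24 = 4.4047 × 10⁻⁴ s⁻².
N = √(4.4047 × 10⁻⁴) = 0.020987 rad s⁻¹ → T = 2π/N = 299.38 s = 4.9897 min ≈ 4.99 min.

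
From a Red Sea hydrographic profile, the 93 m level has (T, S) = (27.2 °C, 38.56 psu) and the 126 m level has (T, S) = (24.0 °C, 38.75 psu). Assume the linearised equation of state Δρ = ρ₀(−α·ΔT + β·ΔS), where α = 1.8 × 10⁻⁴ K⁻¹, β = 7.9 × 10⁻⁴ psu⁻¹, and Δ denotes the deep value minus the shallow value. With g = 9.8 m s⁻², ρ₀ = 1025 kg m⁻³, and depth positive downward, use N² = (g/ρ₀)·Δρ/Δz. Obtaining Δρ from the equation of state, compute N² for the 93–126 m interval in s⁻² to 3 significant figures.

ΔT = -3.2 K, ΔS = +0.19 psu (deep − shallow).
Δρ/ρ₀ = −αΔT + βΔS = 5.76 × 10⁻⁴ + 1.501 × 10⁻⁴ = 7.261 × 10⁻⁴, so Δρ ≈ 0.7443 kg m⁻³.
N² = (g/ρ₀)·Δρ/Δz = g·(Δρ/ρ₀)/Δz = 9.8 × 7.261 × 10⁻⁴ / 33 = 2.1563 × 10⁻⁴ s⁻² ≈ 2.16 × 10⁻⁴ s⁻².

2.16 × 10⁻⁴ s⁻²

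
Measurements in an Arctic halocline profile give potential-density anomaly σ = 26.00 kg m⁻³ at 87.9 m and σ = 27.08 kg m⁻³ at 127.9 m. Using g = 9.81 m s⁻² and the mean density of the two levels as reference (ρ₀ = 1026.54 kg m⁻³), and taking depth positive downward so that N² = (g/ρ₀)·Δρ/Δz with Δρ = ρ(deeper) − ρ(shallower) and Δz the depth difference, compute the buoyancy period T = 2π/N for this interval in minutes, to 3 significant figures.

6.52 min

Δρ = 1027.08 − 1026.00 = 1.08 kg m⁻³ over Δz = 127.9 − 87.9 = 40 m.
N² = (9.81/1026.54) × (1.08/40) = 2.5802 × 10⁻⁴ s⁻².
N = √(2.5802 × 10⁻⁴) = 0.016063 rad s⁻¹, so T = 2π/N = 391.16 s = 6.5193 min ≈ 6.52 min.
A positive N² confirms static stability across the interval.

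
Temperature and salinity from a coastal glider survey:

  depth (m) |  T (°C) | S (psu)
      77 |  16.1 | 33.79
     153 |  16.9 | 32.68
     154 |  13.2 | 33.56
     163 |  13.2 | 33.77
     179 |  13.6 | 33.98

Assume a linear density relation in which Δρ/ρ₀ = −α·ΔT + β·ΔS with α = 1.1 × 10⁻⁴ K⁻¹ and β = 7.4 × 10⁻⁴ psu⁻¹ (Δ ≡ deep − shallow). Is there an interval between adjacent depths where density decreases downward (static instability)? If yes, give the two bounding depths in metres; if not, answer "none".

77–153 m

Evaluate Δρ/ρ₀ = −αΔT + βΔS across each adjacent pair:
  77–153 m: −αΔT+βΔS = −(1.1 × 10⁻⁴)(+0.8)+(7.4 × 10⁻⁴)(-1.11) = -9.1 × 10⁻⁴ → UNSTABLE
  153–154 m: −αΔT+βΔS = −(1.1 × 10⁻⁴)(-3.7)+(7.4 × 10⁻⁴)(+0.88) = 1.1 × 10⁻³ → stable
  154–163 m: −αΔT+βΔS = −(1.1 × 10⁻⁴)(+0.0)+(7.4 × 10⁻⁴)(+0.21) = 1.6 × 10⁻⁴ → stable
  163–179 m: −αΔT+βΔS = −(1.1 × 10⁻⁴)(+0.4)+(7.4 × 10⁻⁴)(+0.21) = 1.1 × 10⁻⁴ → stable
The 77–153 m interval has Δρ < 0: lighter water underlies denser water.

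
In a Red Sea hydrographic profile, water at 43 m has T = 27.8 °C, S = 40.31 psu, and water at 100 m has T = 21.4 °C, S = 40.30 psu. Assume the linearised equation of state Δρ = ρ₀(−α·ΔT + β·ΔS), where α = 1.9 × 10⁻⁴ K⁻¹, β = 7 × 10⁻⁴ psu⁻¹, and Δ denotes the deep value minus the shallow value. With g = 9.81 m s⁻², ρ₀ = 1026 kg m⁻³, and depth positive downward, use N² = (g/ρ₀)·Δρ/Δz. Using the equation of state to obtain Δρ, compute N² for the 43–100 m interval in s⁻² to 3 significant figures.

2.08 × 10⁻⁴ s⁻²

ΔT = -6.4 K, ΔS = -0.01 psu (deep − shallow).
Δρ/ρ₀ = −αΔT + βΔS = 1.216 × 10⁻³ − 7.00 × 10⁻⁶ = 1.209 × 10⁻³, so Δρ ≈ 1.240 kg m⁻³.
N² = (g/ρ₀)·Δρ/Δz = g·(Δρ/ρ₀)/Δz = 9.81 × 1.209 × 10⁻³ / 57 = 2.0808 × 10⁻⁴ s⁻² ≈ 2.08 × 10⁻⁴ s⁻².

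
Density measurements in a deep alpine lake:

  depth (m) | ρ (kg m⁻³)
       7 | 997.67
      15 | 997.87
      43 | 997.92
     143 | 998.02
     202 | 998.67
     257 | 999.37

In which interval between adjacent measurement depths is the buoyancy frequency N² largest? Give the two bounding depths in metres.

Compute the density gradient over each adjacent pair:
  7–15 m: Δρ/Δz = 0.20/8 = 0.025 kg m⁻⁴
  15–43 m: Δρ/Δz = 0.05/28 = 1.8 × 10⁻³ kg m⁻⁴
  43–143 m: Δρ/Δz = 0.10/100 = 1.0 × 10⁻³ kg m⁻⁴
  143–202 m: Δρ/Δz = 0.65/59 = 0.011 kg m⁻⁴
  202–257 m: Δρ/Δz = 0.70/55 = 0.013 kg m⁻⁴
The largest gradient is in the 7–15 m interval — the pycnocline.

7–15 m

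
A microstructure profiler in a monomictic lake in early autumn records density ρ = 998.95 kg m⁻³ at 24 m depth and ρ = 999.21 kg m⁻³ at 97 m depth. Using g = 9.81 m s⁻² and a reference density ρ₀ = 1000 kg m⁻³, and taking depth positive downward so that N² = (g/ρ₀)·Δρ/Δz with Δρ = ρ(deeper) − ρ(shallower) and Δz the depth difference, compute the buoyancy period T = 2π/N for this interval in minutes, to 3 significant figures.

17.7 min

Δρ = 999.21 − 998.95 = 0.26 kg m⁻³ over Δz = 97 − 24 = 73 m.
N² = (9.81/1000) × (0.26/73) = 3.4940 × 10⁻⁵ s⁻².
N = √(3.4940 × 10⁻⁵) = 5.9110 × 10⁻³ rad s⁻¹, so T = 2π/N = 1.0630 × 10³ s = 17.717 min ≈ 17.7 min.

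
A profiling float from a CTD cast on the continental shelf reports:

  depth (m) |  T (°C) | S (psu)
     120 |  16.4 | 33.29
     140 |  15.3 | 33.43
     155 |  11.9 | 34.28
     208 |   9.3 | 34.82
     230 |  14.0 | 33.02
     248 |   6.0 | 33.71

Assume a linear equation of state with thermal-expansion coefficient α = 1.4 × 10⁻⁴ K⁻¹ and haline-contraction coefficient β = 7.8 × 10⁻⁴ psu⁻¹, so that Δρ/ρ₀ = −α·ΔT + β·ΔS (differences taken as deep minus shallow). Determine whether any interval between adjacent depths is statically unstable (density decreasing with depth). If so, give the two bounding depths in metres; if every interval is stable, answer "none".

208–230 m

Evaluate Δρ/ρ₀ = −αΔT + βΔS across each adjacent pair:
  120–140 m: −αΔT+βΔS = −(1.4 × 10⁻⁴)(-1.1)+(7.8 × 10⁻⁴)(+0.14) = 2.6 × 10⁻⁴ → stable
  140–155 m: −αΔT+βΔS = −(1.4 × 10⁻⁴)(-3.4)+(7.8 × 10⁻⁴)(+0.85) = 1.1 × 10⁻³ → stable
  155–208 m: −αΔT+βΔS = −(1.4 × 10⁻⁴)(-2.6)+(7.8 × 10⁻⁴)(+0.54) = 7.9 × 10⁻⁴ → stable
  208–230 m: −αΔT+βΔS = −(1.4 × 10⁻⁴)(+4.7)+(7.8 × 10⁻⁴)(-1.80) = -2.1 × 10⁻³ → UNSTABLE
  230–248 m: −αΔT+βΔS = −(1.4 × 10⁻⁴)(-8.0)+(7.8 × 10⁻⁴)(+0.69) = 1.7 × 10⁻³ → stable
The 208–230 m interval has Δρ < 0: lighter water underlies denser water.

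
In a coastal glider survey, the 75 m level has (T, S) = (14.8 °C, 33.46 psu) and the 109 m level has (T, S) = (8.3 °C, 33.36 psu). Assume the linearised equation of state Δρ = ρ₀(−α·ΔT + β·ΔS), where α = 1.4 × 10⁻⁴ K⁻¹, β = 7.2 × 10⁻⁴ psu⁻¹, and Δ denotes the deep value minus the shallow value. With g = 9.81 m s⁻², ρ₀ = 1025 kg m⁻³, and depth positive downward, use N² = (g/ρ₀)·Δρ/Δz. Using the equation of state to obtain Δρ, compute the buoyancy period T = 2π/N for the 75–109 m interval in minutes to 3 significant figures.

6.73 min

ΔT = -6.5 K, ΔS = -0.10 psu (deep − shallow).
Δρ/ρ₀ = −αΔT + βΔS = 9.10 × 10⁻⁴ − 7.20 × 10⁻⁵ = 8.38 × 10⁻⁴, so Δρ ≈ 0.8589 kg m⁻³.
N² = (g/ρ₀)·Δρ/Δz = g·(Δρ/ρ₀)/Δz = 9.81 × 8.38 × 10⁻⁴ / 34 = 2.4179 × 10⁻⁴ s⁻².
N = √(2.4179 × 10⁻⁴) = 0.015550 rad s⁻¹ → T = 2π/N = 404.06 s = 6.7343 min ≈ 6.73 min.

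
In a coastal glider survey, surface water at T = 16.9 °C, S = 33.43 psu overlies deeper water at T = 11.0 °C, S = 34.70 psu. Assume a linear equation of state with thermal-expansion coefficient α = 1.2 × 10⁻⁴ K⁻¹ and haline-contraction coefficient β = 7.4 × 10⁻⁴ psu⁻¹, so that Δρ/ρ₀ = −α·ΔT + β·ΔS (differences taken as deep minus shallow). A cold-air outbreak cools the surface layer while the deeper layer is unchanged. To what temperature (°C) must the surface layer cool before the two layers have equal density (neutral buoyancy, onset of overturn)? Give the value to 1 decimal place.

3.2 °C

Neutral buoyancy requires Δρ = 0, i.e. −α(T_deep − T_surf′) + β(S_deep − S_surf) = 0.
T_surf′ = T_deep − (β/α)·ΔS = 11.0 − (7.4 × 10⁻⁴/1.2 × 10⁻⁴)·(+1.27) = 3.168 °C.
Cooling required: 16.9 − (3.168) = 13.732 °C.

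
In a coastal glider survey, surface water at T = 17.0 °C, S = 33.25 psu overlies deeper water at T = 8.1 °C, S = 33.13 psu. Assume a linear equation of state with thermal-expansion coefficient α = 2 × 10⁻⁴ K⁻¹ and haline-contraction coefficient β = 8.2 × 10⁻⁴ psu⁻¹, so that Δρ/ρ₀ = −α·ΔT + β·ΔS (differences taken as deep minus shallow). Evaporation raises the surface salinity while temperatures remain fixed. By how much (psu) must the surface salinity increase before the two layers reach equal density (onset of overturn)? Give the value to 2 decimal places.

2.05 psu

Neutral buoyancy requires −α(T_deep − T_surf) + β(S_deep − S_surf′) = 0.
S_surf′ = S_deep − (α/β)·ΔT = 33.13 − (2 × 10⁻⁴/8.2 × 10⁻⁴)·(-8.9) = 35.3007 psu.
Increase required: 35.3007 − 33.25 = 2.0507 psu.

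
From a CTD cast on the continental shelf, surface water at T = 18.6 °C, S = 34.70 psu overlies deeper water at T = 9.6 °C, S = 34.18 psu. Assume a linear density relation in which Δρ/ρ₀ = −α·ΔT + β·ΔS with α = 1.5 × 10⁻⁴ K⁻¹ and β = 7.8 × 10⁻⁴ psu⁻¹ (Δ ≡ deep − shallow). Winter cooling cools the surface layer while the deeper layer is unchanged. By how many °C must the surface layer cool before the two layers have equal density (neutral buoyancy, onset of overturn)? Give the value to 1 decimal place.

Neutral buoyancy requires Δρ = 0, i.e. −α(T_deep − T_surf′) + β(S_deep − S_surf) = 0.
T_surf′ = T_deep − (β/α)·ΔS = 9.6 − (7.8 × 10⁻⁴/1.5 × 10⁻⁴)·(-0.52) = 12.304 °C.
Cooling required: 18.6 − (12.304) = 6.296 °C.

6.3 °C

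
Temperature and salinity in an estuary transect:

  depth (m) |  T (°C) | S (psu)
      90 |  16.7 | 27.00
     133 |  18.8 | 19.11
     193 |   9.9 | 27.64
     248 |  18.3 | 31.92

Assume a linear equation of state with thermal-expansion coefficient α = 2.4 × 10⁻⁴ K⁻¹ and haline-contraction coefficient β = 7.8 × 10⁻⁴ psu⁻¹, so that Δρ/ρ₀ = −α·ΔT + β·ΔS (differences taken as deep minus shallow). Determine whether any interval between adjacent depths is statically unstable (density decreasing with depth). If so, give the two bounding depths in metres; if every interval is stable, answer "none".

Evaluate Δρ/ρ₀ = −αΔT + βΔS across each adjacent pair:
  90–133 m: −αΔT+βΔS = −(2.4 × 10⁻⁴)(+2.1)+(7.8 × 10⁻⁴)(-7.89) = -6.7 × 10⁻³ → UNSTABLE
  133–193 m: −αΔT+βΔS = −(2.4 × 10⁻⁴)(-8.9)+(7.8 × 10⁻⁴)(+8.53) = 8.8 × 10⁻³ → stable
  193–248 m: −αΔT+βΔS = −(2.4 × 10⁻⁴)(+8.4)+(7.8 × 10⁻⁴)(+4.28) = 1.3 × 10⁻³ → stable
The 90–133 m interval has Δρ < 0: lighter water underlies denser water.

90–133 m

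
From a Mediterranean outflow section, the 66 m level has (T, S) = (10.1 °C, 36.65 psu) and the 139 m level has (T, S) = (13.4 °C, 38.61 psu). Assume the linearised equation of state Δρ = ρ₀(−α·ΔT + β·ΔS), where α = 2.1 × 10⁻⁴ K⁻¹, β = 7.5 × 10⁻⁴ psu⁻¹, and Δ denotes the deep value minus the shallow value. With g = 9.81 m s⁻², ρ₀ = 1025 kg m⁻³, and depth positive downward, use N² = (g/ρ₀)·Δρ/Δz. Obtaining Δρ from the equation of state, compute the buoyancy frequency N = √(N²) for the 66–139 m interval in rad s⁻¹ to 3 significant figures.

0.0102 rad s⁻¹

ΔT = +3.3 K, ΔS = +1.96 psu (deep − shallow).
Δρ/ρ₀ = −αΔT + βΔS = -6.93 × 10⁻⁴ + 1.47 × 10⁻³ = 7.77 × 10⁻⁴, so Δρ ≈ 0.7964 kg m⁻³.
N² = (g/ρ₀)·Δρ/Δz = g·(Δρ/ρ₀)/Δz = 9.81 × 7.77 × 10⁻⁴ / 73 = 1.0442 × 10⁻⁴ s⁻².
N = √(1.0442 × 10⁻⁴) = 0.010219 rad s⁻¹ ≈ 0.0102 rad s⁻¹.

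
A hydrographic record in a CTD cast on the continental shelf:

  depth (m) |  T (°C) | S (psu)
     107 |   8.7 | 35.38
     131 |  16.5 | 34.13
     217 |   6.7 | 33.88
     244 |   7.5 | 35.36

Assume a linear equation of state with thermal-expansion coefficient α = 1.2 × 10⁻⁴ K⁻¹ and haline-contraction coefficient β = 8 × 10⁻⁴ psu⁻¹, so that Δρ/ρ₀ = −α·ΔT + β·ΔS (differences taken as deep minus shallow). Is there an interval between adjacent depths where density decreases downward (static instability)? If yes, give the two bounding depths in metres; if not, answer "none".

Evaluate Δρ/ρ₀ = −αΔT + βΔS across each adjacent pair:
  107–131 m: −αΔT+βΔS = −(1.2 × 10⁻⁴)(+7.8)+(8 × 10⁻⁴)(-1.25) = -1.9 × 10⁻³ → UNSTABLE
  131–217 m: −αΔT+βΔS = −(1.2 × 10⁻⁴)(-9.8)+(8 × 10⁻⁴)(-0.25) = 9.8 × 10⁻⁴ → stable
  217–244 m: −αΔT+βΔS = −(1.2 × 10⁻⁴)(+0.8)+(8 × 10⁻⁴)(+1.48) = 1.1 × 10⁻³ → stable
The 107–131 m interval has Δρ < 0: lighter water underlies denser water.

107–131 m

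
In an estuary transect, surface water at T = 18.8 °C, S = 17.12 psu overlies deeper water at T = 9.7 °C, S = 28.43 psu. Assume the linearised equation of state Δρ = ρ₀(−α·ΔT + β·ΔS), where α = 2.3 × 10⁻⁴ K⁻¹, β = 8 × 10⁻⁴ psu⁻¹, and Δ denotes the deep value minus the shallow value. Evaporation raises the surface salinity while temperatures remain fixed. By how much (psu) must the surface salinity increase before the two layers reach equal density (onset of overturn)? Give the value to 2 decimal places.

13.93 psu

Neutral buoyancy requires −α(T_deep − T_surf) + β(S_deep − S_surf′) = 0.
S_surf′ = S_deep − (α/β)·ΔT = 28.43 − (2.3 × 10⁻⁴/8 × 10⁻⁴)·(-9.1) = 31.0463 psu.
Increase required: 31.0463 − 17.12 = 13.9263 psu.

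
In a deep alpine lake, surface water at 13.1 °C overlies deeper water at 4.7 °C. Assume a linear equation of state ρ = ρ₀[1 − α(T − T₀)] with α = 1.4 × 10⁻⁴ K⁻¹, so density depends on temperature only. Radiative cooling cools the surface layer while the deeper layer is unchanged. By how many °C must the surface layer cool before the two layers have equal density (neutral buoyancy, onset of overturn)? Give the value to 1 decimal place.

With temperature the only control, equal density requires T_surf′ = T_deep.
T_surf′ = 4.7 °C.
Cooling required: 13.1 − 4.7 = 8.4 °C.

8.4 °C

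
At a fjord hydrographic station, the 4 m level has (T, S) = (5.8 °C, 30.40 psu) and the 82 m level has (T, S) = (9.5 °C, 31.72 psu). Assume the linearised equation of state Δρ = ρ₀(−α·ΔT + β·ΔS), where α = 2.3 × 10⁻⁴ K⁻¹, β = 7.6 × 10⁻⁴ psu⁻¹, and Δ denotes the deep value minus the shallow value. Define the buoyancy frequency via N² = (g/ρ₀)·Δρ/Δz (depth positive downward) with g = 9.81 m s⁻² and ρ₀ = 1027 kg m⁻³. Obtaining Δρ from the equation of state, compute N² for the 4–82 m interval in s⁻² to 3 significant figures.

1.91 × 10⁻⁵ s⁻²

ΔT = +3.7 K, ΔS = +1.32 psu (deep − shallow).
Δρ/ρ₀ = −αΔT + βΔS = -8.51 × 10⁻⁴ + 1.0032 × 10⁻³ = 1.522 × 10⁻⁴, so Δρ ≈ 0.1563 kg m⁻³.
N² = (g/ρ₀)·Δρ/Δz = g·(Δρ/ρ₀)/Δz = 9.81 × 1.522 × 10⁻⁴ / 78 = 1.9142 × 10⁻⁵ s⁻² ≈ 1.91 × 10⁻⁵ s⁻².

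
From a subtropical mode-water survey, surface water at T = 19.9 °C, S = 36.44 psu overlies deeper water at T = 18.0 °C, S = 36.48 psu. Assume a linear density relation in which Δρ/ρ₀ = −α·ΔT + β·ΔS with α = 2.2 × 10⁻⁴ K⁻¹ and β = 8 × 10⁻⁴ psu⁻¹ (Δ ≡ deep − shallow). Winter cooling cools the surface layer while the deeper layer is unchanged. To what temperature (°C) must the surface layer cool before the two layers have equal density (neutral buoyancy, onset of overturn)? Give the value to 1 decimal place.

Neutral buoyancy requires Δρ = 0, i.e. −α(T_deep − T_surf′) + β(S_deep − S_surf) = 0.
T_surf′ = T_deep − (β/α)·ΔS = 18.0 − (8 × 10⁻⁴/2.2 × 10⁻⁴)·(+0.04) = 17.855 °C.
Cooling required: 19.9 − (17.855) = 2.045 °C.

17.9 °C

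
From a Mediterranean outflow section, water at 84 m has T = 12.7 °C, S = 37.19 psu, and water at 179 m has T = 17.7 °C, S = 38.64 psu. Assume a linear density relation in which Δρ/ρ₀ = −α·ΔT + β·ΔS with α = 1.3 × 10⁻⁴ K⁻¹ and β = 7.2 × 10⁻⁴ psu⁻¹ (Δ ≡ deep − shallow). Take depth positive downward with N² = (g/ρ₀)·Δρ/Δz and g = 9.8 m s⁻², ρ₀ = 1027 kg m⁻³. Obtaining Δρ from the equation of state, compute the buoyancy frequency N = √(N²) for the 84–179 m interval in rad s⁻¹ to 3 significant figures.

ΔT = +5.0 K, ΔS = +1.45 psu (deep − shallow).
Δρ/ρ₀ = −αΔT + βΔS = -6.50 × 10⁻⁴ + 1.044 × 10⁻³ = 3.94 × 10⁻⁴, so Δρ ≈ 0.4046 kg m⁻³.
N² = (g/ρ₀)·Δρ/Δz = g·(Δρ/ρ₀)/Δz = 9.8 × 3.94 × 10⁻⁴ / 95 = 4.0644 × 10⁻⁵ s⁻².
N = √(4.0644 × 10⁻⁵) = 6.3753 × 10⁻³ rad s⁻¹ ≈ 6.38 × 10⁻³ rad s⁻¹.

6.38 × 10⁻³ rad s⁻¹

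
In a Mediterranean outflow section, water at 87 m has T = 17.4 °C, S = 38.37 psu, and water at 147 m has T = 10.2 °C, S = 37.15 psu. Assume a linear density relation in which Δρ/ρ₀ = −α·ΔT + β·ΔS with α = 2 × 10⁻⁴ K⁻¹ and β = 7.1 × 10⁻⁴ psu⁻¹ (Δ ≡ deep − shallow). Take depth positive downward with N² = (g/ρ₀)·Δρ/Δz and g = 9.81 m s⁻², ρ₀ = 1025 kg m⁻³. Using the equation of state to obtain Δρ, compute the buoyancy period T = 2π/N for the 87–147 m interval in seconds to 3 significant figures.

ΔT = -7.2 K, ΔS = -1.22 psu (deep − shallow).
Δρ/ρ₀ = −αΔT + βΔS = 1.44 × 10⁻³ − 8.662 × 10⁻⁴ = 5.738 × 10⁻⁴, so Δρ ≈ 0.5881 kg m⁻³.
N² = (g/ρ₀)·Δρ/Δz = g·(Δρ/ρ₀)/Δz = 9.81 × 5.738 × 10⁻⁴ / 60 = 9.3816 × 10⁻⁵ s⁻².
N = √(9.3816 × 10⁻⁵) = 9.6859 × 10⁻³ rad s⁻¹ → T = 2π/N = 648.69 s ≈ 649 s.

649 s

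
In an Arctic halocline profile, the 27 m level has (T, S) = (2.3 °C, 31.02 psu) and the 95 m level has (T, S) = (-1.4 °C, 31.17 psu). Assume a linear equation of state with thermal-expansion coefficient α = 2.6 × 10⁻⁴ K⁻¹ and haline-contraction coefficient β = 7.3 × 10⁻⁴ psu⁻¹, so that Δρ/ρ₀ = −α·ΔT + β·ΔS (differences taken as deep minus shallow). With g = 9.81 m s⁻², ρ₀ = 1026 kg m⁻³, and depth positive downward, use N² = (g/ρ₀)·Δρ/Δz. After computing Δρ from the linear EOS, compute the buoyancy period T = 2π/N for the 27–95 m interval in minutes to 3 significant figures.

8.42 min

ΔT = -3.7 K, ΔS = +0.15 psu (deep − shallow).
Δρ/ρ₀ = −αΔT + βΔS = 9.62 × 10⁻⁴ + 1.095 × 10⁻⁴ = 1.0715 × 10⁻³, so Δρ ≈ 1.099 kg m⁻³.
N² = (g/ρ₀)·Δρ/Δz = g·(Δρ/ρ₀)/Δz = 9.81 × 1.0715 × 10⁻³ / 68 = 1.5458 × 10⁻⁴ s⁻².
N = √(1.5458 × 10⁻⁴) = 0.012433 rad s⁻¹ → T = 2π/N = 505.36 s = 8.4227 min ≈ 8.42 min.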